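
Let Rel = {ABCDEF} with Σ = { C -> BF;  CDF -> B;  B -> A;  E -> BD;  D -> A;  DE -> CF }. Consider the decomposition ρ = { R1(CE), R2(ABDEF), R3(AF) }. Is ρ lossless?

Yes

Chase test. Columns are ABCDEF; row i has aⱼ where attribute j ∈ Ri, else bᵢⱼ.
Initial tableau (one row per fragment):
  row 1: b11 b12 a3 b14 a5 b16
  row 2: a1 a2 b23 a4 a5 a6
  row 3: a1 b32 b33 b34 b35 a6
Rows 1 and 2 agree on E; apply E→BD and equate their BD entries.
Rows 1 and 2 agree on D; apply D→A and equate their A entries.
Rows 1 and 2 agree on DE; apply DE→CF and equate their CF entries.
Row 1 is now all distinguished symbols — the join is lossless.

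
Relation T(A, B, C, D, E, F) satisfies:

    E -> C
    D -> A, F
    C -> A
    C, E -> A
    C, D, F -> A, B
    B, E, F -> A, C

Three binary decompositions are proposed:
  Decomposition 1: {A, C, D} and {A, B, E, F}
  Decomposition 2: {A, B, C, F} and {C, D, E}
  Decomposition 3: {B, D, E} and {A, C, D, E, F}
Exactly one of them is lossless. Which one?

Decomposition 3

Decomposition 1: common = {A}, closure = {A} → lossy.
Decomposition 2: common = {C}, closure = {A, C} → lossy.
Decomposition 3: common = {D, E}, closure = {A, B, C, D, E, F} → lossless.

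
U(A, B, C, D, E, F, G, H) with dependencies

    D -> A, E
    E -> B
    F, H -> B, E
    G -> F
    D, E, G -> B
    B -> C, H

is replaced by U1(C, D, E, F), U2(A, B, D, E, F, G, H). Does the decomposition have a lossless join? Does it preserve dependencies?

Lossless test: (D, E, F)⁺ = {A, B, C, D, E, F, H}, which contains all of one fragment — lossless.
Dependency preservation: the restricted closure of {B} across the fragments never reaches {C, H}, so B → C, H cannot be enforced without a join — not preserved.

lossless but not dependency-preserving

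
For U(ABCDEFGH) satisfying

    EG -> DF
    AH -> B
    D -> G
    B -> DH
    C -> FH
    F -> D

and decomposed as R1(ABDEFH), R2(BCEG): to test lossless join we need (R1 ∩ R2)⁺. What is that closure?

R1 ∩ R2 = {BE}.
B → DH applies, adding DH
D → G applies, adding G
EG → DF applies, adding F
Closure: {BDEFGH}.

BDEFGH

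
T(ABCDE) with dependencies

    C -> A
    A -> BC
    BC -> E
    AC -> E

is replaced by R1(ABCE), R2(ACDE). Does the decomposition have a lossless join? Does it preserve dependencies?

lossless and dependency-preserving

Lossless test: (ACE)⁺ = {ABCE}, which contains all of one fragment — lossless.
Dependency preservation: every FD's attributes lie within a single fragment, so each can be enforced locally — preserved.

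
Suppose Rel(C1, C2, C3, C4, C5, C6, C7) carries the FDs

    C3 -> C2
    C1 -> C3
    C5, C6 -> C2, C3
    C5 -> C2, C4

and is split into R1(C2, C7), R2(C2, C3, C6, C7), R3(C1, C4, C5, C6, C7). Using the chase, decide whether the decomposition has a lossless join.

Chase test. Columns are C1, C2, C3, C4, C5, C6, C7; row i has aⱼ where attribute j ∈ Ri, else bᵢⱼ.
Initial tableau (one row per fragment):
  row 1: b11 a2 b13 b14 b15 b16 a7
  row 2: b21 a2 a3 b24 b25 a6 a7
  row 3: a1 b32 b33 a4 a5 a6 a7
No row becomes fully distinguished — the join is lossy.

No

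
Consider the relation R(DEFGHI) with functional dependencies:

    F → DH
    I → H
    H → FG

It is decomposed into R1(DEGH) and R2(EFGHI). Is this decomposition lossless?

Common attributes: R1 ∩ R2 = {EGH}.
Closure of {EGH}: H → FG applies, adding F; F → DH applies, adding D. So (EGH)⁺ = {DEFGH}.
This closure contains every attribute of R1, so R1 ∩ R2 → R1. The join is lossless.

Yes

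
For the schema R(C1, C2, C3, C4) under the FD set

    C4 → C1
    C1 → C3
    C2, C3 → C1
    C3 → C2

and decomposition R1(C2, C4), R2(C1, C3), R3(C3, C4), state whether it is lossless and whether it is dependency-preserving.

lossless but not dependency-preserving

Lossless test (chase): Rows 1 and 3 agree on C4; apply C4→C1 and equate their C1 entries. Rows 1 and 3 agree on C1; apply C1→C3 and equate their C3 entries. Rows 1 and 2 agree on C3; apply C3→C2 and equate their C2 entries. Rows 1 and 3 agree on C3; apply C3→C2 and equate their C2 entries. Rows 1 and 2 agree on C2, C3; apply C2, C3→C1 and equate their C1 entries. Row 1 is now all distinguished symbols — the join is lossless.
Dependency preservation: the restricted closure of {C3} across the fragments never reaches {C2}, so C3 → C2 cannot be enforced without a join — not preserved.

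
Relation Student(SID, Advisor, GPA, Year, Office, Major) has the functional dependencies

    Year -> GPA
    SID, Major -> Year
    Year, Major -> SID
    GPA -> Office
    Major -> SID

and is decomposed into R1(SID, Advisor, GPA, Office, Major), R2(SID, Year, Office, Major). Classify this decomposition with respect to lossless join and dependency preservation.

Lossless test: (SID, Office, Major)⁺ = {SID, GPA, Year, Office, Major}, which contains all of one fragment — lossless.
Dependency preservation: the restricted closure of {Year} across the fragments never reaches {GPA}, so Year → GPA cannot be enforced without a join — not preserved.

lossless but not dependency-preserving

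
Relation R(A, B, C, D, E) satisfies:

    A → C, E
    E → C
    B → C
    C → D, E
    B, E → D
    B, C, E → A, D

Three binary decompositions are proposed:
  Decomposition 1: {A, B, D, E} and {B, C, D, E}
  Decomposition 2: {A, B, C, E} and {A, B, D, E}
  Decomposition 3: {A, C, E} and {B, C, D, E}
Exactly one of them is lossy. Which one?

Decomposition 3

Decomposition 1: common = {B, D, E}, closure = {A, B, C, D, E} → lossless.
Decomposition 2: common = {A, B, E}, closure = {A, B, C, D, E} → lossless.
Decomposition 3: common = {C, E}, closure = {C, D, E} → lossy.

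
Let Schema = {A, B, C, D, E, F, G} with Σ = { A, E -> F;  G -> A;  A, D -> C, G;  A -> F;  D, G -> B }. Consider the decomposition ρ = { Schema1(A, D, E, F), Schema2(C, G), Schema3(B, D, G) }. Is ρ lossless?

No

Chase test. Columns are A, B, C, D, E, F, G; row i has aⱼ where attribute j ∈ Schemai, else bᵢⱼ.
Initial tableau (one row per fragment):
  row 1: a1 b12 b13 a4 a5 a6 b17
  row 2: b21 b22 a3 b24 b25 b26 a7
  row 3: b31 a2 b33 a4 b35 b36 a7
Rows 2 and 3 agree on G; apply G→A and equate their A entries.
Rows 2 and 3 agree on A; apply A→F and equate their F entries.
No row becomes fully distinguished — the join is lossy.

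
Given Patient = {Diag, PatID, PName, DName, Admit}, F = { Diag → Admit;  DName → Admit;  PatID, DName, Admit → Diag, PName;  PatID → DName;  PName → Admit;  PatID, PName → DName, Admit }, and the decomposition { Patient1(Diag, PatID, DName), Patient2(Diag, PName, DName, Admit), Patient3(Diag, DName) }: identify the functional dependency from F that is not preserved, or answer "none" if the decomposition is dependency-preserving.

PatID, DName, Admit → Diag, PName

Check PatID, DName, Admit → Diag, PName: no single fragment contains all of {Diag, PatID, PName, DName, Admit}, and the restricted closure of {PatID, DName, Admit} across the fragments never reaches {Diag, PName}.
Diag → Admit is preserved.
DName → Admit is preserved.
PatID → DName is preserved.
PName → Admit is preserved.
PatID, PName → DName, Admit is preserved.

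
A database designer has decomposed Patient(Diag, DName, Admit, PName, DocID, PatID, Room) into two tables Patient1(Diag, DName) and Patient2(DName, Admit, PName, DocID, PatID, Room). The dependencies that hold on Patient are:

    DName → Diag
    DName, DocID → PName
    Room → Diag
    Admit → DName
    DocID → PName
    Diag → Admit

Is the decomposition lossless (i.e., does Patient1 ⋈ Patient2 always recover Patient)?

Yes

Common attributes: Patient1 ∩ Patient2 = {DName}.
Closure of {DName}: DName → Diag applies, adding Diag; Diag → Admit applies, adding Admit. So (DName)⁺ = {Diag, DName, Admit}.
This closure contains every attribute of Patient1, so Patient1 ∩ Patient2 → Patient1. The join is lossless.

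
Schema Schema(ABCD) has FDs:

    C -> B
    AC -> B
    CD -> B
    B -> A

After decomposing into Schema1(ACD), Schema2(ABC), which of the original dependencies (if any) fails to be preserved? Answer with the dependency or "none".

C → B lies within Schema2.
AC → B lies within Schema2.
CD → B: restricted closure across fragments reaches B.
B → A lies within Schema2.
Every dependency is enforceable on the fragments, so the decomposition is dependency-preserving.

none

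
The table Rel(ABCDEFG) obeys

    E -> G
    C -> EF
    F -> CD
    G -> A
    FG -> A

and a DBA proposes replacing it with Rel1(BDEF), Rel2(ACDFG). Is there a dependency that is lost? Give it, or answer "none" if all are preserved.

Check E → G: no single fragment contains all of {EG}, and the restricted closure of {E} across the fragments never reaches {G}.
C → EF is preserved.
F → CD is preserved.
G → A is preserved.
FG → A is preserved.

E -> G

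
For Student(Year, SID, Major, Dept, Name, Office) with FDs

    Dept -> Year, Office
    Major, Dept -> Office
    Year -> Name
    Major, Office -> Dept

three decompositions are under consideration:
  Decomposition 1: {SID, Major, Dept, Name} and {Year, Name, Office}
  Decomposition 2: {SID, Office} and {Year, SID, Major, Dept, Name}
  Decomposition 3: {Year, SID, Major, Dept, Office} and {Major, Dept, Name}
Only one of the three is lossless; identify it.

Decomposition 3

Decomposition 1: common = {Name}, closure = {Name} → lossy.
Decomposition 2: common = {SID}, closure = {SID} → lossy.
Decomposition 3: common = {Major, Dept}, closure = {Year, Major, Dept, Name, Office} → lossless.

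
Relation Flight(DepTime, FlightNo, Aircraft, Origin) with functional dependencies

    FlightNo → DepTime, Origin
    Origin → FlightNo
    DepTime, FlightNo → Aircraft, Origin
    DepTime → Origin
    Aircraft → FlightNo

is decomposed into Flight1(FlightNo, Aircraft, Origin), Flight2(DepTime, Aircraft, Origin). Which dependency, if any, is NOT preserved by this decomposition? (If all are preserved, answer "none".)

none

FlightNo → DepTime, Origin: restricted closure across fragments reaches DepTime, Origin.
Origin → FlightNo lies within Flight1.
DepTime, FlightNo → Aircraft, Origin: restricted closure across fragments reaches Aircraft, Origin.
DepTime → Origin lies within Flight2.
Aircraft → FlightNo lies within Flight1.
Every dependency is enforceable on the fragments, so the decomposition is dependency-preserving.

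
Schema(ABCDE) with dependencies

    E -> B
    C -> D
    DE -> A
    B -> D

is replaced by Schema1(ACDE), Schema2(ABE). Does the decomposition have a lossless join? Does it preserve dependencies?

lossless but not dependency-preserving

Lossless test: (AE)⁺ = {ABDE}, which contains all of one fragment — lossless.
Dependency preservation: the restricted closure of {B} across the fragments never reaches {D}, so B → D cannot be enforced without a join — not preserved.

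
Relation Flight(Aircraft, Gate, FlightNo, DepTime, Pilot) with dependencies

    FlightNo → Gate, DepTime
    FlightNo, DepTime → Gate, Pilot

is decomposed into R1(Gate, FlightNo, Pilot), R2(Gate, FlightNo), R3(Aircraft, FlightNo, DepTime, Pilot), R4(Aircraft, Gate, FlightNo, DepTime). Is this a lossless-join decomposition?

Chase test. Columns are Aircraft, Gate, FlightNo, DepTime, Pilot; row i has aⱼ where attribute j ∈ Ri, else bᵢⱼ.
Initial tableau (one row per fragment):
  row 1: b11 a2 a3 b14 a5
  row 2: b21 a2 a3 b24 b25
  row 3: a1 b32 a3 a4 a5
  row 4: a1 a2 a3 a4 b45
Rows 1 and 2 agree on FlightNo; apply FlightNo→Gate, DepTime and equate their Gate, DepTime entries.
Rows 1 and 3 agree on FlightNo; apply FlightNo→Gate, DepTime and equate their Gate, DepTime entries.
Rows 1 and 2 agree on FlightNo, DepTime; apply FlightNo, DepTime→Gate, Pilot and equate their Gate, Pilot entries.
Rows 1 and 4 agree on FlightNo, DepTime; apply FlightNo, DepTime→Gate, Pilot and equate their Gate, Pilot entries.
Row 3 is now all distinguished symbols — the join is lossless.

Yes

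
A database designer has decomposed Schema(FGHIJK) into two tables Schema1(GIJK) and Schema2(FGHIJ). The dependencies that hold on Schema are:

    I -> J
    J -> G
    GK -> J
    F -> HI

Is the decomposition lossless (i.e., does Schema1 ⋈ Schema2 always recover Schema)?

No

Common attributes: Schema1 ∩ Schema2 = {GIJ}.
No dependency enlarges {GIJ}, so (GIJ)⁺ = {GIJ}.
The closure contains neither all of Schema1 = {GIJK} nor all of Schema2 = {FGHIJ}, so the common attributes are not a superkey of either fragment. The join is lossy.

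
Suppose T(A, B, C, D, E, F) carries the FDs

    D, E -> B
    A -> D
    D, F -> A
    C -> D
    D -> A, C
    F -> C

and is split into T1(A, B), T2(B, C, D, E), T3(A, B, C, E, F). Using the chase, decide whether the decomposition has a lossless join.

Chase test. Columns are A, B, C, D, E, F; row i has aⱼ where attribute j ∈ Ti, else bᵢⱼ.
Initial tableau (one row per fragment):
  row 1: a1 a2 b13 b14 b15 b16
  row 2: b21 a2 a3 a4 a5 b26
  row 3: a1 a2 a3 b34 a5 a6
Rows 1 and 3 agree on A; apply A→D and equate their D entries.
Rows 2 and 3 agree on C; apply C→D and equate their D entries.
Rows 1 and 2 agree on D; apply D→A, C and equate their A, C entries.
Row 3 is now all distinguished symbols — the join is lossless.

Yes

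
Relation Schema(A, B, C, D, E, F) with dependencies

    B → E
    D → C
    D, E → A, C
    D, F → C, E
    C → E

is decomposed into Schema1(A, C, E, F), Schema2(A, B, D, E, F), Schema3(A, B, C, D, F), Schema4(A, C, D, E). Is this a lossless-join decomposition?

Yes

Chase test. Columns are A, B, C, D, E, F; row i has aⱼ where attribute j ∈ Schemai, else bᵢⱼ.
Initial tableau (one row per fragment):
  row 1: a1 b12 a3 b14 a5 a6
  row 2: a1 a2 b23 a4 a5 a6
  row 3: a1 a2 a3 a4 b35 a6
  row 4: a1 b42 a3 a4 a5 b46
Rows 2 and 3 agree on B; apply B→E and equate their E entries.
Rows 2 and 3 agree on D; apply D→C and equate their C entries.
Row 2 is now all distinguished symbols — the join is lossless.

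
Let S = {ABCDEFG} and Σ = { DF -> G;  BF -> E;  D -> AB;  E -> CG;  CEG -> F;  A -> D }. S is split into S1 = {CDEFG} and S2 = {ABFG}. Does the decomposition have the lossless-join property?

Common attributes: S1 ∩ S2 = {FG}.
No dependency enlarges {FG}, so (FG)⁺ = {FG}.
The closure contains neither all of S1 = {CDEFG} nor all of S2 = {ABFG}, so the common attributes are not a superkey of either fragment. The join is lossy.

No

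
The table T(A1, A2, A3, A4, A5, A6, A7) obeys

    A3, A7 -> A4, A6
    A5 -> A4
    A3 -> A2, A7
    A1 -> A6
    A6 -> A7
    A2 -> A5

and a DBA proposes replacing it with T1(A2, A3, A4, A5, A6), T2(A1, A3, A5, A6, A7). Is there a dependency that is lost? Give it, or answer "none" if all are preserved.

none

A3, A7 → A4, A6: restricted closure across fragments reaches A4, A6.
A5 → A4 lies within T1.
A3 → A2, A7: restricted closure across fragments reaches A2, A7.
A1 → A6 lies within T2.
A6 → A7 lies within T2.
A2 → A5 lies within T1.
Every dependency is enforceable on the fragments, so the decomposition is dependency-preserving.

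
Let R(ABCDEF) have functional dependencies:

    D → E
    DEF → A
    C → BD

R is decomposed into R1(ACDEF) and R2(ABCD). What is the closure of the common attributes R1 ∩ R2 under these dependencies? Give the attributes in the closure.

R1 ∩ R2 = {ACD}.
D → E applies, adding E
C → BD applies, adding B
Closure: {ABCDE}.

ABCDE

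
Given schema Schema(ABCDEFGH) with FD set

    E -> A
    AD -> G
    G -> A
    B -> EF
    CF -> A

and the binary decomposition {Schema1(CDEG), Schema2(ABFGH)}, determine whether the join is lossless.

Common attributes: Schema1 ∩ Schema2 = {G}.
Closure of {G}: G → A applies, adding A. So (G)⁺ = {AG}.
The closure contains neither all of Schema1 = {CDEG} nor all of Schema2 = {ABFGH}, so the common attributes are not a superkey of either fragment. The join is lossy.

No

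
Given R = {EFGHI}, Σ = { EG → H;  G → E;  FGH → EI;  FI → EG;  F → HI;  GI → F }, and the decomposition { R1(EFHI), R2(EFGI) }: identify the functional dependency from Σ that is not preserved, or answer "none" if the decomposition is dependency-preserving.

EG → H

Check EG → H: no single fragment contains all of {EGH}, and the restricted closure of {EG} across the fragments never reaches {H}.
G → E is preserved.
FGH → EI is preserved.
FI → EG is preserved.
F → HI is preserved.
GI → F is preserved.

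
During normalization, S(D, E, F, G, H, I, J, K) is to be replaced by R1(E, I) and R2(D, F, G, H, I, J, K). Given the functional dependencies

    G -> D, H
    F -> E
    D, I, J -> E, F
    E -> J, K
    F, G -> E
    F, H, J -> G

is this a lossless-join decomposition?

Common attributes: R1 ∩ R2 = {I}.
No dependency enlarges {I}, so (I)⁺ = {I}.
The closure contains neither all of R1 = {E, I} nor all of R2 = {D, F, G, H, I, J, K}, so the common attributes are not a superkey of either fragment. The join is lossy.

No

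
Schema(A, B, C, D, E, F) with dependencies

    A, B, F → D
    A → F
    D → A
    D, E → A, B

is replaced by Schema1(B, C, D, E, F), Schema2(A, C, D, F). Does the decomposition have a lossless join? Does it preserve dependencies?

lossless but not dependency-preserving

Lossless test: (C, D, F)⁺ = {A, C, D, F}, which contains all of one fragment — lossless.
Dependency preservation: the restricted closure of {A, B, F} across the fragments never reaches {D}, so A, B, F → D cannot be enforced without a join — not preserved.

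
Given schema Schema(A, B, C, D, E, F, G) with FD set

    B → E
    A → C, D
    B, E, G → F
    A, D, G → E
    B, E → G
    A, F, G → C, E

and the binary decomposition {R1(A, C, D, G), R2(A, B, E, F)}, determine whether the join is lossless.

Common attributes: R1 ∩ R2 = {A}.
Closure of {A}: A → C, D applies, adding C, D. So (A)⁺ = {A, C, D}.
The closure contains neither all of R1 = {A, C, D, G} nor all of R2 = {A, B, E, F}, so the common attributes are not a superkey of either fragment. The join is lossy.

No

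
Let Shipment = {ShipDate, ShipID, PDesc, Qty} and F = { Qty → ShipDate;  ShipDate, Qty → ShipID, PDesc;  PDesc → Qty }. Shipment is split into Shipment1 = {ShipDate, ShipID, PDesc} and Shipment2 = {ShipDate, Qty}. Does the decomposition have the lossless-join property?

No

Common attributes: Shipment1 ∩ Shipment2 = {ShipDate}.
No dependency enlarges {ShipDate}, so (ShipDate)⁺ = {ShipDate}.
The closure contains neither all of Shipment1 = {ShipDate, ShipID, PDesc} nor all of Shipment2 = {ShipDate, Qty}, so the common attributes are not a superkey of either fragment. The join is lossy.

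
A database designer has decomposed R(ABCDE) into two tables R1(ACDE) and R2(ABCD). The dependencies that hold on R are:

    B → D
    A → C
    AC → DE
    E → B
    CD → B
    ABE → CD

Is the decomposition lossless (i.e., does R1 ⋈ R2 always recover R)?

Common attributes: R1 ∩ R2 = {ACD}.
Closure of {ACD}: AC → DE applies, adding E; E → B applies, adding B. So (ACD)⁺ = {ABCDE}.
This closure contains every attribute of R1, so R1 ∩ R2 → R1. The join is lossless.

Yes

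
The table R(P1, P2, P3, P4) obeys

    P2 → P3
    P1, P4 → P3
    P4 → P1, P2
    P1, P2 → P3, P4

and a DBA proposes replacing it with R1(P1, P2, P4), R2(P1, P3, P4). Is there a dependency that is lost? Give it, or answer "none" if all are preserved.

P2 → P3

Check P2 → P3: no single fragment contains all of {P2, P3}, and the restricted closure of {P2} across the fragments never reaches {P3}.
P1, P4 → P3 is preserved.
P4 → P1, P2 is preserved.
P1, P2 → P3, P4 is preserved.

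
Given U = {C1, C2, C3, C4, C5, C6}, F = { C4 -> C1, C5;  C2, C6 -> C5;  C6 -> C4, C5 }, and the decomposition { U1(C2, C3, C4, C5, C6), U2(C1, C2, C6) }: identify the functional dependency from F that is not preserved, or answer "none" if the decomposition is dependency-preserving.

Check C4 → C1, C5: no single fragment contains all of {C1, C4, C5}, and the restricted closure of {C4} across the fragments never reaches {C1, C5}.
C2, C6 → C5 is preserved.
C6 → C4, C5 is preserved.

C4 -> C1, C5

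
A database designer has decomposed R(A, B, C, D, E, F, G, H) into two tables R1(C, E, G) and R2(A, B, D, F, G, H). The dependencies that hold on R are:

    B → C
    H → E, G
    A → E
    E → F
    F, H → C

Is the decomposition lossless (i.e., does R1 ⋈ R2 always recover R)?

No

Common attributes: R1 ∩ R2 = {G}.
No dependency enlarges {G}, so (G)⁺ = {G}.
The closure contains neither all of R1 = {C, E, G} nor all of R2 = {A, B, D, F, G, H}, so the common attributes are not a superkey of either fragment. The join is lossy.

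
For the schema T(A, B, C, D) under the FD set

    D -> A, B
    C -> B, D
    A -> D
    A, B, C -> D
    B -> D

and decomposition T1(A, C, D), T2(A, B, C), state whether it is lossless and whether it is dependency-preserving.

lossless and dependency-preserving

Lossless test: (A, C)⁺ = {A, B, C, D}, which contains all of one fragment — lossless.
Dependency preservation: D → A, B; C → B, D; A, B, C → D; B → D are not contained in any single fragment, but the restricted closure of each left-hand side across the fragments still reaches the right-hand side; the remaining FDs each lie inside some fragment. All dependencies are preserved.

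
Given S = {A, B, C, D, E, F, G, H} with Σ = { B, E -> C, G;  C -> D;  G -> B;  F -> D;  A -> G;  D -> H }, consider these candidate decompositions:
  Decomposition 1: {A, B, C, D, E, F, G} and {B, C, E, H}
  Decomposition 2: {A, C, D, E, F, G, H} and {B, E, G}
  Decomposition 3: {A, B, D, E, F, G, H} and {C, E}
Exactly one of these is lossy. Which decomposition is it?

Decomposition 1: common = {B, C, E}, closure = {B, C, D, E, G, H} → lossless.
Decomposition 2: common = {E, G}, closure = {B, C, D, E, G, H} → lossless.
Decomposition 3: common = {E}, closure = {E} → lossy.

Decomposition 3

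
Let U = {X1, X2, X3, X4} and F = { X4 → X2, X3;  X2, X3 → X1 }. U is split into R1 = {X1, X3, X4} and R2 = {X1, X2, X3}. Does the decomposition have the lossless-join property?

Common attributes: R1 ∩ R2 = {X1, X3}.
No dependency enlarges {X1, X3}, so (X1, X3)⁺ = {X1, X3}.
The closure contains neither all of R1 = {X1, X3, X4} nor all of R2 = {X1, X2, X3}, so the common attributes are not a superkey of either fragment. The join is lossy.

No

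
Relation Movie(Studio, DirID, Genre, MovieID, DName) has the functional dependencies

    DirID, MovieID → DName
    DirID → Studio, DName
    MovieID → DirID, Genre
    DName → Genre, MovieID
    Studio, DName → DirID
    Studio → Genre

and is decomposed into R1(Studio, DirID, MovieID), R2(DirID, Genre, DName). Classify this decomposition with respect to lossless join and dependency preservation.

lossless but not dependency-preserving

Lossless test: (DirID)⁺ = {Studio, DirID, Genre, MovieID, DName}, which contains all of one fragment — lossless.
Dependency preservation: the restricted closure of {Studio} across the fragments never reaches {Genre}, so Studio → Genre cannot be enforced without a join — not preserved.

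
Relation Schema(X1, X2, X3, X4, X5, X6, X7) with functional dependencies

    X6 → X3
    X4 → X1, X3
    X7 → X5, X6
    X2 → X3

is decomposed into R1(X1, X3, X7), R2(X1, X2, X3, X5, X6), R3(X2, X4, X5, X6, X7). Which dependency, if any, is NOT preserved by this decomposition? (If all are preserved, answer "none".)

Check X4 → X1, X3: no single fragment contains all of {X1, X3, X4}, and the restricted closure of {X4} across the fragments never reaches {X1, X3}.
X6 → X3 is preserved.
X7 → X5, X6 is preserved.
X2 → X3 is preserved.

X4 → X1, X3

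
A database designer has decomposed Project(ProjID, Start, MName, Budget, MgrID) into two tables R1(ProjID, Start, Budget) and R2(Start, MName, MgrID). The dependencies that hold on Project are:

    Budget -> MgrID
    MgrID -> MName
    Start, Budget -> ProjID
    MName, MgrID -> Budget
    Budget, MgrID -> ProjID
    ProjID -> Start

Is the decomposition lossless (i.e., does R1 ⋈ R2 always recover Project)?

Common attributes: R1 ∩ R2 = {Start}.
No dependency enlarges {Start}, so (Start)⁺ = {Start}.
The closure contains neither all of R1 = {ProjID, Start, Budget} nor all of R2 = {Start, MName, MgrID}, so the common attributes are not a superkey of either fragment. The join is lossy.

No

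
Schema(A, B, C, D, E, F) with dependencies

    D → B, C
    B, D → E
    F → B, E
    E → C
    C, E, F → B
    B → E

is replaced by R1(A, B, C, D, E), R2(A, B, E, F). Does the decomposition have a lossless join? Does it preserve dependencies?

Lossless test: (A, B, E)⁺ = {A, B, C, E}, which is a superkey of neither fragment — lossy.
Dependency preservation: C, E, F → B is not contained in any single fragment, but the restricted closure of its left-hand side across the fragments still reaches the right-hand side; the remaining FDs each lie inside some fragment. All dependencies are preserved.

lossy but dependency-preserving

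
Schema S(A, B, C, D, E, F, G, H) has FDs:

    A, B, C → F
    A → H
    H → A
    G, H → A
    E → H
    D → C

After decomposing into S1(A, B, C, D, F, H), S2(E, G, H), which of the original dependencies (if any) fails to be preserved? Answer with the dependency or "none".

A, B, C → F lies within S1.
A → H lies within S1.
H → A lies within S1.
G, H → A: restricted closure across fragments reaches A.
E → H lies within S2.
D → C lies within S1.
Every dependency is enforceable on the fragments, so the decomposition is dependency-preserving.

none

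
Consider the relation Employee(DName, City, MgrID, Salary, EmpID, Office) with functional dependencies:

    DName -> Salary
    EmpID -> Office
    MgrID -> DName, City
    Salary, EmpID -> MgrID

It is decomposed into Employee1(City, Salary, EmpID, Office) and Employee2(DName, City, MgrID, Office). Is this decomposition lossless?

No

Common attributes: Employee1 ∩ Employee2 = {City, Office}.
No dependency enlarges {City, Office}, so (City, Office)⁺ = {City, Office}.
The closure contains neither all of Employee1 = {City, Salary, EmpID, Office} nor all of Employee2 = {DName, City, MgrID, Office}, so the common attributes are not a superkey of either fragment. The join is lossy.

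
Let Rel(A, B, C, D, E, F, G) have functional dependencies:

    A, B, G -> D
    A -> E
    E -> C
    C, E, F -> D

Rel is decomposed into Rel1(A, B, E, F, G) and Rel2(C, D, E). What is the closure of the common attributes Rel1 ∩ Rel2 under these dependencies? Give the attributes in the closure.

C, E

Rel1 ∩ Rel2 = {E}.
E → C applies, adding C
Closure: {C, E}.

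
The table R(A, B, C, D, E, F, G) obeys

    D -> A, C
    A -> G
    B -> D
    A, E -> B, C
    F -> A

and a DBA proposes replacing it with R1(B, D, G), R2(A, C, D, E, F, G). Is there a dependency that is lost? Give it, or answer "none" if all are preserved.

Check A, E → B, C: no single fragment contains all of {A, B, C, E}, and the restricted closure of {A, E} across the fragments never reaches {B, C}.
D → A, C is preserved.
A → G is preserved.
B → D is preserved.
F → A is preserved.

A, E -> B, C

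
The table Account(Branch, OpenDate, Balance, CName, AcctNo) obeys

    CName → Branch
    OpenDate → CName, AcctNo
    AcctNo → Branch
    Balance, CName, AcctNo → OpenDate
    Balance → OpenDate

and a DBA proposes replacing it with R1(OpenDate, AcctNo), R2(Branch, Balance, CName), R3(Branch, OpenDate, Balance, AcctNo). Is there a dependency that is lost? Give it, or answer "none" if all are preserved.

Check OpenDate → CName, AcctNo: no single fragment contains all of {OpenDate, CName, AcctNo}, and the restricted closure of {OpenDate} across the fragments never reaches {CName, AcctNo}.
CName → Branch is preserved.
AcctNo → Branch is preserved.
Balance, CName, AcctNo → OpenDate is preserved.
Balance → OpenDate is preserved.

OpenDate → CName, AcctNo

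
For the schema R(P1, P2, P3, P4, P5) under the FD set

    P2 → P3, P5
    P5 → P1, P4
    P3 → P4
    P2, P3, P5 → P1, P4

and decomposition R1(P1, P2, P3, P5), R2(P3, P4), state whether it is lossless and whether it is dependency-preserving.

lossless but not dependency-preserving

Lossless test: (P3)⁺ = {P3, P4}, which contains all of one fragment — lossless.
Dependency preservation: the restricted closure of {P5} across the fragments never reaches {P1, P4}, so P5 → P1, P4 cannot be enforced without a join — not preserved.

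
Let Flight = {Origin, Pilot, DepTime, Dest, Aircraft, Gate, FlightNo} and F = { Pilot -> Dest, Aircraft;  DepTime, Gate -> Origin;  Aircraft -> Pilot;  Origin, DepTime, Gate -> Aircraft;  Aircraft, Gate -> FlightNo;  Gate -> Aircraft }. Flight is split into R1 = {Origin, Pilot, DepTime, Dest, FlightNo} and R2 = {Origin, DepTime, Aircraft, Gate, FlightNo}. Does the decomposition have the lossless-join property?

Common attributes: R1 ∩ R2 = {Origin, DepTime, FlightNo}.
No dependency enlarges {Origin, DepTime, FlightNo}, so (Origin, DepTime, FlightNo)⁺ = {Origin, DepTime, FlightNo}.
The closure contains neither all of R1 = {Origin, Pilot, DepTime, Dest, FlightNo} nor all of R2 = {Origin, DepTime, Aircraft, Gate, FlightNo}, so the common attributes are not a superkey of either fragment. The join is lossy.

No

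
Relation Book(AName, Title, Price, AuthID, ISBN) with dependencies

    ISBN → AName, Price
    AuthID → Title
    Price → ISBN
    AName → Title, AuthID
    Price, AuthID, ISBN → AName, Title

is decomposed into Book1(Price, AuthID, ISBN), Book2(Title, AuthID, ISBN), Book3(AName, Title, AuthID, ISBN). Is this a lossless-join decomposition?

Yes

Chase test. Columns are AName, Title, Price, AuthID, ISBN; row i has aⱼ where attribute j ∈ Booki, else bᵢⱼ.
Initial tableau (one row per fragment):
  row 1: b11 b12 a3 a4 a5
  row 2: b21 a2 b23 a4 a5
  row 3: a1 a2 b33 a4 a5
Rows 1 and 2 agree on ISBN; apply ISBN→AName, Price and equate their AName, Price entries.
Rows 1 and 3 agree on ISBN; apply ISBN→AName, Price and equate their AName, Price entries.
Rows 1 and 2 agree on AuthID; apply AuthID→Title and equate their Title entries.
Row 1 is now all distinguished symbols — the join is lossless.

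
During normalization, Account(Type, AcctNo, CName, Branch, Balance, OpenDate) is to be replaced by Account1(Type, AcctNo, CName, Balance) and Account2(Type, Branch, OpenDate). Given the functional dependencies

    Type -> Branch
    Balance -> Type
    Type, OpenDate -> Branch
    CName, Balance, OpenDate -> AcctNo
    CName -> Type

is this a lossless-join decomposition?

Common attributes: Account1 ∩ Account2 = {Type}.
Closure of {Type}: Type → Branch applies, adding Branch. So (Type)⁺ = {Type, Branch}.
The closure contains neither all of Account1 = {Type, AcctNo, CName, Balance} nor all of Account2 = {Type, Branch, OpenDate}, so the common attributes are not a superkey of either fragment. The join is lossy.

No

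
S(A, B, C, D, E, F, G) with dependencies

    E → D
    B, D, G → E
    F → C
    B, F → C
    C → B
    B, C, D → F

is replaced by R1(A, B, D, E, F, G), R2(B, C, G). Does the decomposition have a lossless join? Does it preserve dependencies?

Lossless test: (B, G)⁺ = {B, G}, which is a superkey of neither fragment — lossy.
Dependency preservation: the restricted closure of {F} across the fragments never reaches {C}, so F → C cannot be enforced without a join — not preserved.

lossy and not dependency-preserving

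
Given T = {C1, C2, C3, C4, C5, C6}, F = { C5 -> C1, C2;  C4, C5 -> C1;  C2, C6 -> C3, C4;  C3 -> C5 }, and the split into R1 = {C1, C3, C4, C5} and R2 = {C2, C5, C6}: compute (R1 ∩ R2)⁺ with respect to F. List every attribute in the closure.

C1, C2, C5

R1 ∩ R2 = {C5}.
C5 → C1, C2 applies, adding C1, C2
Closure: {C1, C2, C5}.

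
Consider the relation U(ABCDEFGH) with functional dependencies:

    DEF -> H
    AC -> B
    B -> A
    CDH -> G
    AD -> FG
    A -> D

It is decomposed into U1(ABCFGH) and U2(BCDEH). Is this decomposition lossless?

Yes

Common attributes: U1 ∩ U2 = {BCH}.
Closure of {BCH}: B → A applies, adding A; A → D applies, adding D; CDH → G applies, adding G; AD → FG applies, adding F. So (BCH)⁺ = {ABCDFGH}.
This closure contains every attribute of U1, so U1 ∩ U2 → U1. The join is lossless.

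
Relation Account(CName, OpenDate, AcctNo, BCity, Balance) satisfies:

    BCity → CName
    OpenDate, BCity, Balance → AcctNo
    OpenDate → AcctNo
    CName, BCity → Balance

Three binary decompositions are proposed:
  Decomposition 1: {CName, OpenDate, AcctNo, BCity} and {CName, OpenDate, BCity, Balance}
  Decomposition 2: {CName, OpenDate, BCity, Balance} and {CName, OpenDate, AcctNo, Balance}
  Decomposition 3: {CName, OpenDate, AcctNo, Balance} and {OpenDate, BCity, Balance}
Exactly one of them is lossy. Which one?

Decomposition 1: common = {CName, OpenDate, BCity}, closure = {CName, OpenDate, AcctNo, BCity, Balance} → lossless.
Decomposition 2: common = {CName, OpenDate, Balance}, closure = {CName, OpenDate, AcctNo, Balance} → lossless.
Decomposition 3: common = {OpenDate, Balance}, closure = {OpenDate, AcctNo, Balance} → lossy.

Decomposition 3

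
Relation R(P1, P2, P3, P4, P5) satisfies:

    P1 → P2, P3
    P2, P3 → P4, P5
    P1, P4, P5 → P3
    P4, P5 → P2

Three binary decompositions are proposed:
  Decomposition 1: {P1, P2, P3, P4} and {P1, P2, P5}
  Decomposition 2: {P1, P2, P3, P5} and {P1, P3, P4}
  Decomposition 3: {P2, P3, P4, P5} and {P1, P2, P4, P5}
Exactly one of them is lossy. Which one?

Decomposition 1: common = {P1, P2}, closure = {P1, P2, P3, P4, P5} → lossless.
Decomposition 2: common = {P1, P3}, closure = {P1, P2, P3, P4, P5} → lossless.
Decomposition 3: common = {P2, P4, P5}, closure = {P2, P4, P5} → lossy.

Decomposition 3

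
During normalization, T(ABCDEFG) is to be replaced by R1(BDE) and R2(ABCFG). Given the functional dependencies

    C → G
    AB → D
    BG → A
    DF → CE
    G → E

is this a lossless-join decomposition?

No

Common attributes: R1 ∩ R2 = {B}.
No dependency enlarges {B}, so (B)⁺ = {B}.
The closure contains neither all of R1 = {BDE} nor all of R2 = {ABCFG}, so the common attributes are not a superkey of either fragment. The join is lossy.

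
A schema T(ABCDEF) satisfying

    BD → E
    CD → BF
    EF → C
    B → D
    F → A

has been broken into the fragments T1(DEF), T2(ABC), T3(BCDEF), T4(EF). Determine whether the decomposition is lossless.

Yes

Chase test. Columns are ABCDEF; row i has aⱼ where attribute j ∈ Ti, else bᵢⱼ.
Initial tableau (one row per fragment):
  row 1: b11 b12 b13 a4 a5 a6
  row 2: a1 a2 a3 b24 b25 b26
  row 3: b31 a2 a3 a4 a5 a6
  row 4: b41 b42 b43 b44 a5 a6
Rows 1 and 3 agree on EF; apply EF→C and equate their C entries.
Rows 1 and 4 agree on EF; apply EF→C and equate their C entries.
Rows 2 and 3 agree on B; apply B→D and equate their D entries.
Rows 1 and 3 agree on F; apply F→A and equate their A entries.
Rows 1 and 4 agree on F; apply F→A and equate their A entries.
Rows 2 and 3 agree on BD; apply BD→E and equate their E entries.
Rows 1 and 2 agree on CD; apply CD→BF and equate their BF entries.
Rows 1 and 2 agree on F; apply F→A and equate their A entries.
Row 1 is now all distinguished symbols — the join is lossless.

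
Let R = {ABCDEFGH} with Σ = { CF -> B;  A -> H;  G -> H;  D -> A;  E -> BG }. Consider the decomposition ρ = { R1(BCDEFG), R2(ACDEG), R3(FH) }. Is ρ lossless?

No

Chase test. Columns are ABCDEFGH; row i has aⱼ where attribute j ∈ Ri, else bᵢⱼ.
Initial tableau (one row per fragment):
  row 1: b11 a2 a3 a4 a5 a6 a7 b18
  row 2: a1 b22 a3 a4 a5 b26 a7 b28
  row 3: b31 b32 b33 b34 b35 a6 b37 a8
Rows 1 and 2 agree on G; apply G→H and equate their H entries.
Rows 1 and 2 agree on D; apply D→A and equate their A entries.
Rows 1 and 2 agree on E; apply E→BG and equate their BG entries.
No row becomes fully distinguished — the join is lossy.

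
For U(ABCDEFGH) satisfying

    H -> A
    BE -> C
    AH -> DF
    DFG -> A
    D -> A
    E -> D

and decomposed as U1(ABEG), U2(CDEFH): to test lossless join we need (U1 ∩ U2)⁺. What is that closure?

U1 ∩ U2 = {E}.
E → D applies, adding D
D → A applies, adding A
Closure: {ADE}.

ADE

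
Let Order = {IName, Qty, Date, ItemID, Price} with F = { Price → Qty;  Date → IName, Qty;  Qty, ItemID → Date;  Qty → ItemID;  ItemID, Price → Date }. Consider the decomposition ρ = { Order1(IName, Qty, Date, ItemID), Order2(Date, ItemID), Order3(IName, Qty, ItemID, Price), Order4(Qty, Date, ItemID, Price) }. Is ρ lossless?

Chase test. Columns are IName, Qty, Date, ItemID, Price; row i has aⱼ where attribute j ∈ Orderi, else bᵢⱼ.
Initial tableau (one row per fragment):
  row 1: a1 a2 a3 a4 b15
  row 2: b21 b22 a3 a4 b25
  row 3: a1 a2 b33 a4 a5
  row 4: b41 a2 a3 a4 a5
Rows 1 and 2 agree on Date; apply Date→IName, Qty and equate their IName, Qty entries.
Rows 1 and 4 agree on Date; apply Date→IName, Qty and equate their IName, Qty entries.
Rows 1 and 3 agree on Qty, ItemID; apply Qty, ItemID→Date and equate their Date entries.
Row 3 is now all distinguished symbols — the join is lossless.

Yes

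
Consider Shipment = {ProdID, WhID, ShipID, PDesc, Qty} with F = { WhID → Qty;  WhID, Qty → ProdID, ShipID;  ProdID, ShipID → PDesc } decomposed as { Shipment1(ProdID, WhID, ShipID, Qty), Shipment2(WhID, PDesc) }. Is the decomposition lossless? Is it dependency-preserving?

Lossless test: (WhID)⁺ = {ProdID, WhID, ShipID, PDesc, Qty}, which contains all of one fragment — lossless.
Dependency preservation: the restricted closure of {ProdID, ShipID} across the fragments never reaches {PDesc}, so ProdID, ShipID → PDesc cannot be enforced without a join — not preserved.

lossless but not dependency-preserving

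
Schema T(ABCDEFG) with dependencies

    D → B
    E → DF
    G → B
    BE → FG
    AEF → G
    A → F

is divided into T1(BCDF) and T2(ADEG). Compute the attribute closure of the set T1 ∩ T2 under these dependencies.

T1 ∩ T2 = {D}.
D → B applies, adding B
Closure: {BD}.

BD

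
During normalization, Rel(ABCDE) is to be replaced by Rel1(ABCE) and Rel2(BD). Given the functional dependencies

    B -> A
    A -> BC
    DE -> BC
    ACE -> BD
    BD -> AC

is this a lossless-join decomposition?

Common attributes: Rel1 ∩ Rel2 = {B}.
Closure of {B}: B → A applies, adding A; A → BC applies, adding C. So (B)⁺ = {ABC}.
The closure contains neither all of Rel1 = {ABCE} nor all of Rel2 = {BD}, so the common attributes are not a superkey of either fragment. The join is lossy.

No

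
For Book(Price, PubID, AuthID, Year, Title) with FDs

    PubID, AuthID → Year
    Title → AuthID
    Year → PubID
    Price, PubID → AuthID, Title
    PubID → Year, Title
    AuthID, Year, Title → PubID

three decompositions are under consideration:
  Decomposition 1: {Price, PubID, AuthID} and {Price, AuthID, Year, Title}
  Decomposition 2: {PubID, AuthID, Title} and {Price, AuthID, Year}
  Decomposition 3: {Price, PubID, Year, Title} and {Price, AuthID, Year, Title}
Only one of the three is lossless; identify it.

Decomposition 3

Decomposition 1: common = {Price, AuthID}, closure = {Price, AuthID} → lossy.
Decomposition 2: common = {AuthID}, closure = {AuthID} → lossy.
Decomposition 3: common = {Price, Year, Title}, closure = {Price, PubID, AuthID, Year, Title} → lossless.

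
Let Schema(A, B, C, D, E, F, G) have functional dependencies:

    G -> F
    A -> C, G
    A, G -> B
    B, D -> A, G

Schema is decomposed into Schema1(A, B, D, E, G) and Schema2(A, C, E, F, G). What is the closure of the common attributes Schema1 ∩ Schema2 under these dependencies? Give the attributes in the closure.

A, B, C, E, F, G

Schema1 ∩ Schema2 = {A, E, G}.
G → F applies, adding F
A → C, G applies, adding C
A, G → B applies, adding B
Closure: {A, B, C, E, F, G}.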